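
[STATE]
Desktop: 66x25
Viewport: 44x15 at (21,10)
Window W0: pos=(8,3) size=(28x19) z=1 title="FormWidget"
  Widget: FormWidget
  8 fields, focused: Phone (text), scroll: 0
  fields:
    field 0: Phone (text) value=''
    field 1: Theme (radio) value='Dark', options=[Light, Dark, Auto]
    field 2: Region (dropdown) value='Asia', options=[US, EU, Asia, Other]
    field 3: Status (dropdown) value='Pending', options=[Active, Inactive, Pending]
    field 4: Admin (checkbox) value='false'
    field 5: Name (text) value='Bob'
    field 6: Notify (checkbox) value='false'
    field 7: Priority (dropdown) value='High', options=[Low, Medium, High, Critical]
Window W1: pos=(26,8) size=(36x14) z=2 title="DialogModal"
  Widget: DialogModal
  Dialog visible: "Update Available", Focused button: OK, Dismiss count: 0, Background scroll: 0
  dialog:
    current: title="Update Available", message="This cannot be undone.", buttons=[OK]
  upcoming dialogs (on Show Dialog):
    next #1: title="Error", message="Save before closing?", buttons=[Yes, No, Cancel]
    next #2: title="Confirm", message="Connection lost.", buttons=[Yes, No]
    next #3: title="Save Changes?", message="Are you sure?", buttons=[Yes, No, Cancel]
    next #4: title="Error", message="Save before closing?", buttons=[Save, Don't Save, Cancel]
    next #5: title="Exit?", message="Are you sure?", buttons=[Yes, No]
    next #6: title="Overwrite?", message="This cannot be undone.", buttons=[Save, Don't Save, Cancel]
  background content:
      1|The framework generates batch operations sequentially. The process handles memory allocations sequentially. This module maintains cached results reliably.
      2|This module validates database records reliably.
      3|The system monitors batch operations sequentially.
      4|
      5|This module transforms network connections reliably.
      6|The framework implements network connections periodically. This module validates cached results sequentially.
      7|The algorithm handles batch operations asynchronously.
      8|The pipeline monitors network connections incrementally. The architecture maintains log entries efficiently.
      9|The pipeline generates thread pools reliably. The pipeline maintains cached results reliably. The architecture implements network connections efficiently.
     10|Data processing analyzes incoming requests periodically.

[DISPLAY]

  [ ]┠──────────────────────────────────┨   
  [Bo┃The framework generates batch oper┃   
  [ ]┃This module validates database rec┃   
  [Hi┃The ┌────────────────────────┐atio┃   
     ┃    │    Update Available    │    ┃   
     ┃This│ This cannot be undone. │ con┃   
     ┃The │          [OK]          │rk c┃   
     ┃The └────────────────────────┘erat┃   
     ┃The pipeline monitors network conn┃   
     ┃The pipeline generates thread pool┃   
     ┃Data processing analyzes incoming ┃   
━━━━━┗━━━━━━━━━━━━━━━━━━━━━━━━━━━━━━━━━━┛   
                                            
                                            
                                            


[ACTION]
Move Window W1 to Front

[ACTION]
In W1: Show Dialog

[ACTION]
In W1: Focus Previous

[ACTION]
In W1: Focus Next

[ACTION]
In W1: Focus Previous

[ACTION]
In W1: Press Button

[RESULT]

  [ ]┠──────────────────────────────────┨   
  [Bo┃The framework generates batch oper┃   
  [ ]┃This module validates database rec┃   
  [Hi┃The system monitors batch operatio┃   
     ┃                                  ┃   
     ┃This module transforms network con┃   
     ┃The framework implements network c┃   
     ┃The algorithm handles batch operat┃   
     ┃The pipeline monitors network conn┃   
     ┃The pipeline generates thread pool┃   
     ┃Data processing analyzes incoming ┃   
━━━━━┗━━━━━━━━━━━━━━━━━━━━━━━━━━━━━━━━━━┛   
                                            
                                            
                                            


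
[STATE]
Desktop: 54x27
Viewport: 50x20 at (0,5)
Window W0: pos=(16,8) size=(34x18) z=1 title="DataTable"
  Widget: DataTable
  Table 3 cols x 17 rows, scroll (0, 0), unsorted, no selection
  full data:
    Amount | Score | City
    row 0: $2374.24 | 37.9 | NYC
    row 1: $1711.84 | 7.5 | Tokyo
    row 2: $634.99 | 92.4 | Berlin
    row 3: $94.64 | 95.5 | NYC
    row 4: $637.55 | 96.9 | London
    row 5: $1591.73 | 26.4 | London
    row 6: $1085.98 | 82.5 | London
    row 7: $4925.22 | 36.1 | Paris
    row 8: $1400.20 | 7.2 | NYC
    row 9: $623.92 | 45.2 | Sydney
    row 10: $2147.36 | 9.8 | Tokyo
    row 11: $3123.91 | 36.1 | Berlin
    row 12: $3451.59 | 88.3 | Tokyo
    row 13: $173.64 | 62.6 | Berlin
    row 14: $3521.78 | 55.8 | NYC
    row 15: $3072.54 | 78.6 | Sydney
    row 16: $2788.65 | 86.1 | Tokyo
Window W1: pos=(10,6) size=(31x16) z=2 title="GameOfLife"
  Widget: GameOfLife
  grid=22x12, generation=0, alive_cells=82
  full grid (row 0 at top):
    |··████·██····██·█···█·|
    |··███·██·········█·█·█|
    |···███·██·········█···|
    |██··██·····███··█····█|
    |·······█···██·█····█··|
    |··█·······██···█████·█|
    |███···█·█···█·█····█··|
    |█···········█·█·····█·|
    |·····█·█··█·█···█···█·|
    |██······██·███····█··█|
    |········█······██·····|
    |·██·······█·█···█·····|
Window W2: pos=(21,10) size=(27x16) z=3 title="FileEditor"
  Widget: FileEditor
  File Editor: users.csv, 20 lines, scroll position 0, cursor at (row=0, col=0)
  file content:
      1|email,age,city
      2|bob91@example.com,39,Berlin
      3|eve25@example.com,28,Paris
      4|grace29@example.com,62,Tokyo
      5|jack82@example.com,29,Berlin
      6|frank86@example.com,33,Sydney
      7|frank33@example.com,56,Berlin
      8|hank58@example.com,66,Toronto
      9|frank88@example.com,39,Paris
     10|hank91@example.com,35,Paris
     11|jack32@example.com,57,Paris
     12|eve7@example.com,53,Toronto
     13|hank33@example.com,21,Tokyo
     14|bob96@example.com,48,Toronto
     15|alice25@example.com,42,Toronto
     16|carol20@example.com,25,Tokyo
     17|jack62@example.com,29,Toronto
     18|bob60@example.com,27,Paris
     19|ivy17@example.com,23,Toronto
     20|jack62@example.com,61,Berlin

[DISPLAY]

                                                  
          ┏━━━━━━━━━━━━━━━━━━━━━━━━━━━━━┓         
          ┃ GameOfLife                  ┃         
          ┠─────────────────────────────┨━━━━━━━━┓
          ┃Gen: 0                       ┃        ┃
          ┃··████·██·┏━━━━━━━━━━━━━━━━━━━━━━━━━┓─┨
          ┃··███·██··┃ FileEditor              ┃ ┃
          ┃···███·██·┠─────────────────────────┨ ┃
          ┃██··██····┃█mail,age,city          ▲┃ ┃
          ┃·······█··┃bob91@example.com,39,Ber█┃ ┃
          ┃··█·······┃eve25@example.com,28,Par░┃ ┃
          ┃███···█·█·┃grace29@example.com,62,T░┃ ┃
          ┃█·········┃jack82@example.com,29,Be░┃ ┃
          ┃·····█·█··┃frank86@example.com,33,S░┃ ┃
          ┃██······██┃frank33@example.com,56,B░┃ ┃
          ┃········█·┃hank58@example.com,66,To░┃ ┃
          ┗━━━━━━━━━━┃frank88@example.com,39,P░┃ ┃
                ┃$623┃hank91@example.com,35,Pa░┃ ┃
                ┃$214┃jack32@example.com,57,Pa░┃ ┃
                ┃$312┃eve7@example.com,53,Toro▼┃ ┃


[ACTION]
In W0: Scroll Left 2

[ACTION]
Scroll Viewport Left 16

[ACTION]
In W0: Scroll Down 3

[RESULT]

                                                  
          ┏━━━━━━━━━━━━━━━━━━━━━━━━━━━━━┓         
          ┃ GameOfLife                  ┃         
          ┠─────────────────────────────┨━━━━━━━━┓
          ┃Gen: 0                       ┃        ┃
          ┃··████·██·┏━━━━━━━━━━━━━━━━━━━━━━━━━┓─┨
          ┃··███·██··┃ FileEditor              ┃ ┃
          ┃···███·██·┠─────────────────────────┨ ┃
          ┃██··██····┃█mail,age,city          ▲┃ ┃
          ┃·······█··┃bob91@example.com,39,Ber█┃ ┃
          ┃··█·······┃eve25@example.com,28,Par░┃ ┃
          ┃███···█·█·┃grace29@example.com,62,T░┃ ┃
          ┃█·········┃jack82@example.com,29,Be░┃ ┃
          ┃·····█·█··┃frank86@example.com,33,S░┃ ┃
          ┃██······██┃frank33@example.com,56,B░┃ ┃
          ┃········█·┃hank58@example.com,66,To░┃ ┃
          ┗━━━━━━━━━━┃frank88@example.com,39,P░┃ ┃
                ┃$345┃hank91@example.com,35,Pa░┃ ┃
                ┃$173┃jack32@example.com,57,Pa░┃ ┃
                ┃$352┃eve7@example.com,53,Toro▼┃ ┃


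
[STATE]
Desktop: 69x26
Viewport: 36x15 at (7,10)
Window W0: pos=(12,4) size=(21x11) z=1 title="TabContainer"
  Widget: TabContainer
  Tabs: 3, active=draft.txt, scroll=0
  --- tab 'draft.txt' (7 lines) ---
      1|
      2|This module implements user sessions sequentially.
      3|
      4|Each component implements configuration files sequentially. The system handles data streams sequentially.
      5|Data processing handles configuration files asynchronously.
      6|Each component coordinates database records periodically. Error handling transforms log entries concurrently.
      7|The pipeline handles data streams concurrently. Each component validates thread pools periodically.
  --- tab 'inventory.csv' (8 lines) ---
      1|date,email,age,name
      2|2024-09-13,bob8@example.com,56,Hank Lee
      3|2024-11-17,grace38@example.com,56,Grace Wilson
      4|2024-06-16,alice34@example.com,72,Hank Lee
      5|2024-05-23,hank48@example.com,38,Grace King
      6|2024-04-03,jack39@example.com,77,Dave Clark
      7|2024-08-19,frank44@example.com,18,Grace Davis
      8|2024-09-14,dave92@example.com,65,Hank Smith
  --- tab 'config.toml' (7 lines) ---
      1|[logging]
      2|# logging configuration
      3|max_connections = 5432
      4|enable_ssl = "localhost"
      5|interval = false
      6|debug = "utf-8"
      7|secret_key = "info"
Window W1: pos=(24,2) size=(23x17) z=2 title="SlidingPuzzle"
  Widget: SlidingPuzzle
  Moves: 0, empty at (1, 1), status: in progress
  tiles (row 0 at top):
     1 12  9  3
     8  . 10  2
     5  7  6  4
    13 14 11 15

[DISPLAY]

     ┃This module┃│  5 │  7 │  6 │  
     ┃           ┃├────┼────┼────┼──
     ┃Each compon┃│ 13 │ 14 │ 11 │ 1
     ┃Data proces┃└────┴────┴────┴──
     ┗━━━━━━━━━━━┃Moves: 0          
                 ┃                  
                 ┃                  
                 ┃                  
                 ┗━━━━━━━━━━━━━━━━━━
                                    
                                    
                                    
                                    
                                    
                                    


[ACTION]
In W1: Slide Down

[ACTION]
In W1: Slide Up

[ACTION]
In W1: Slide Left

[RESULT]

     ┃This module┃│  5 │  7 │  6 │  
     ┃           ┃├────┼────┼────┼──
     ┃Each compon┃│ 13 │ 14 │ 11 │ 1
     ┃Data proces┃└────┴────┴────┴──
     ┗━━━━━━━━━━━┃Moves: 3          
                 ┃                  
                 ┃                  
                 ┃                  
                 ┗━━━━━━━━━━━━━━━━━━
                                    
                                    
                                    
                                    
                                    
                                    


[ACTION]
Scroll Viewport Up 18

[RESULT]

                                    
                                    
                 ┏━━━━━━━━━━━━━━━━━━
                 ┃ SlidingPuzzle    
     ┏━━━━━━━━━━━┠──────────────────
     ┃ TabContain┃┌────┬────┬────┬──
     ┠───────────┃│  1 │ 12 │  9 │  
     ┃[draft.txt]┃├────┼────┼────┼──
     ┃───────────┃│  8 │ 10 │    │  
     ┃           ┃├────┼────┼────┼──
     ┃This module┃│  5 │  7 │  6 │  
     ┃           ┃├────┼────┼────┼──
     ┃Each compon┃│ 13 │ 14 │ 11 │ 1
     ┃Data proces┃└────┴────┴────┴──
     ┗━━━━━━━━━━━┃Moves: 3          


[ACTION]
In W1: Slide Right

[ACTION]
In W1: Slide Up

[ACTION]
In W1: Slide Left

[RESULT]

                                    
                                    
                 ┏━━━━━━━━━━━━━━━━━━
                 ┃ SlidingPuzzle    
     ┏━━━━━━━━━━━┠──────────────────
     ┃ TabContain┃┌────┬────┬────┬──
     ┠───────────┃│  1 │ 12 │  9 │  
     ┃[draft.txt]┃├────┼────┼────┼──
     ┃───────────┃│  8 │  7 │ 10 │  
     ┃           ┃├────┼────┼────┼──
     ┃This module┃│  5 │  6 │    │  
     ┃           ┃├────┼────┼────┼──
     ┃Each compon┃│ 13 │ 14 │ 11 │ 1
     ┃Data proces┃└────┴────┴────┴──
     ┗━━━━━━━━━━━┃Moves: 6          


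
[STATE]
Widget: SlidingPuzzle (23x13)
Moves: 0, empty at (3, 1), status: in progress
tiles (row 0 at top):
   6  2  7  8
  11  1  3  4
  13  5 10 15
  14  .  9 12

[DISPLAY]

┌────┬────┬────┬────┐  
│  6 │  2 │  7 │  8 │  
├────┼────┼────┼────┤  
│ 11 │  1 │  3 │  4 │  
├────┼────┼────┼────┤  
│ 13 │  5 │ 10 │ 15 │  
├────┼────┼────┼────┤  
│ 14 │    │  9 │ 12 │  
└────┴────┴────┴────┘  
Moves: 0               
                       
                       
                       


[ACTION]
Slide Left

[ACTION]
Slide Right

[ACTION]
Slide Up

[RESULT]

┌────┬────┬────┬────┐  
│  6 │  2 │  7 │  8 │  
├────┼────┼────┼────┤  
│ 11 │  1 │  3 │  4 │  
├────┼────┼────┼────┤  
│ 13 │  5 │ 10 │ 15 │  
├────┼────┼────┼────┤  
│ 14 │    │  9 │ 12 │  
└────┴────┴────┴────┘  
Moves: 2               
                       
                       
                       


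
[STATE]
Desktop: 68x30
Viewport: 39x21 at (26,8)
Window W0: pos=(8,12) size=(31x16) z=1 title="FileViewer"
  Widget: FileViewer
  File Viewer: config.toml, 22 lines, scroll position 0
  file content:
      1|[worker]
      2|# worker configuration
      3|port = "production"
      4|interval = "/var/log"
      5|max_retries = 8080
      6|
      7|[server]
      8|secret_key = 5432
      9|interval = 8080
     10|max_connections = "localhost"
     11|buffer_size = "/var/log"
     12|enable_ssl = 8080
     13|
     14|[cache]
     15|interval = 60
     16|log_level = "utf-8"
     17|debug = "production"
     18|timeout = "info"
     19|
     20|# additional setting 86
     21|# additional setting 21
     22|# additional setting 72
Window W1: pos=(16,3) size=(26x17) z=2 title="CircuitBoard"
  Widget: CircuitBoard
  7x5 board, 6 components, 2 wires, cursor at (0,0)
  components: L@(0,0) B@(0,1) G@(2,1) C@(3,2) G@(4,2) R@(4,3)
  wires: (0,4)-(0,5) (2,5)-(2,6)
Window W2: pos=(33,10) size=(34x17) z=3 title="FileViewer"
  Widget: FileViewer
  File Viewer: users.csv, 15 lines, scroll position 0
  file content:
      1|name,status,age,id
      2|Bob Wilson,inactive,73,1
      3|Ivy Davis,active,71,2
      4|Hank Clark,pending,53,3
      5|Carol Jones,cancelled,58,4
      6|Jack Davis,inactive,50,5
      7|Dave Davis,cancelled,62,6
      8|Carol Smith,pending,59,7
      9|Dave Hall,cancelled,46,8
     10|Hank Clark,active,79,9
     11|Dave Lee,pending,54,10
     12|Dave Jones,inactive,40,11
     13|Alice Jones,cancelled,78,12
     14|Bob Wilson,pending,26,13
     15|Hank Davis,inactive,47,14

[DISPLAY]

               ┃                       
               ┃                       
       ┏━━━━━━━━━━━━━━━━━━━━━━━━━━━━━━━
       ┃ FileViewer                    
       ┠───────────────────────────────
   C   ┃name,status,age,id             
       ┃Bob Wilson,inactive,73,1       
   G   ┃Ivy Davis,active,71,2          
0,0)   ┃Hank Clark,pending,53,3        
       ┃Carol Jones,cancelled,58,4     
       ┃Jack Davis,inactive,50,5       
━━━━━━━┃Dave Davis,cancelled,62,6      
       ┃Carol Smith,pending,59,7       
       ┃Dave Hall,cancelled,46,8       
       ┃Hank Clark,active,79,9         
       ┃Dave Lee,pending,54,10         
 "local┃Dave Jones,inactive,40,11      
ar/log"┃Alice Jones,cancelled,78,12    
       ┗━━━━━━━━━━━━━━━━━━━━━━━━━━━━━━━
━━━━━━━━━━━━┛                          
                                       


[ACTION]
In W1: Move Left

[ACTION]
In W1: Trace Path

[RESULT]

               ┃                       
               ┃                       
       ┏━━━━━━━━━━━━━━━━━━━━━━━━━━━━━━━
       ┃ FileViewer                    
       ┠───────────────────────────────
   C   ┃name,status,age,id             
       ┃Bob Wilson,inactive,73,1       
   G   ┃Ivy Davis,active,71,2          
0,0)  T┃Hank Clark,pending,53,3        
       ┃Carol Jones,cancelled,58,4     
       ┃Jack Davis,inactive,50,5       
━━━━━━━┃Dave Davis,cancelled,62,6      
       ┃Carol Smith,pending,59,7       
       ┃Dave Hall,cancelled,46,8       
       ┃Hank Clark,active,79,9         
       ┃Dave Lee,pending,54,10         
 "local┃Dave Jones,inactive,40,11      
ar/log"┃Alice Jones,cancelled,78,12    
       ┗━━━━━━━━━━━━━━━━━━━━━━━━━━━━━━━
━━━━━━━━━━━━┛                          
                                       


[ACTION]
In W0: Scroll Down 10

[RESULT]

               ┃                       
               ┃                       
       ┏━━━━━━━━━━━━━━━━━━━━━━━━━━━━━━━
       ┃ FileViewer                    
       ┠───────────────────────────────
   C   ┃name,status,age,id             
       ┃Bob Wilson,inactive,73,1       
   G   ┃Ivy Davis,active,71,2          
0,0)  T┃Hank Clark,pending,53,3        
       ┃Carol Jones,cancelled,58,4     
       ┃Jack Davis,inactive,50,5       
━━━━━━━┃Dave Davis,cancelled,62,6      
8"     ┃Carol Smith,pending,59,7       
on"    ┃Dave Hall,cancelled,46,8       
       ┃Hank Clark,active,79,9         
       ┃Dave Lee,pending,54,10         
ing 86 ┃Dave Jones,inactive,40,11      
ing 21 ┃Alice Jones,cancelled,78,12    
ing 72 ┗━━━━━━━━━━━━━━━━━━━━━━━━━━━━━━━
━━━━━━━━━━━━┛                          
                                       


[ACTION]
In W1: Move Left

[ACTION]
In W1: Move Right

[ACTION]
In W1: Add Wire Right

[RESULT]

               ┃                       
               ┃                       
       ┏━━━━━━━━━━━━━━━━━━━━━━━━━━━━━━━
       ┃ FileViewer                    
       ┠───────────────────────────────
   C   ┃name,status,age,id             
       ┃Bob Wilson,inactive,73,1       
   G   ┃Ivy Davis,active,71,2          
0,1)  T┃Hank Clark,pending,53,3        
       ┃Carol Jones,cancelled,58,4     
       ┃Jack Davis,inactive,50,5       
━━━━━━━┃Dave Davis,cancelled,62,6      
8"     ┃Carol Smith,pending,59,7       
on"    ┃Dave Hall,cancelled,46,8       
       ┃Hank Clark,active,79,9         
       ┃Dave Lee,pending,54,10         
ing 86 ┃Dave Jones,inactive,40,11      
ing 21 ┃Alice Jones,cancelled,78,12    
ing 72 ┗━━━━━━━━━━━━━━━━━━━━━━━━━━━━━━━
━━━━━━━━━━━━┛                          
                                       


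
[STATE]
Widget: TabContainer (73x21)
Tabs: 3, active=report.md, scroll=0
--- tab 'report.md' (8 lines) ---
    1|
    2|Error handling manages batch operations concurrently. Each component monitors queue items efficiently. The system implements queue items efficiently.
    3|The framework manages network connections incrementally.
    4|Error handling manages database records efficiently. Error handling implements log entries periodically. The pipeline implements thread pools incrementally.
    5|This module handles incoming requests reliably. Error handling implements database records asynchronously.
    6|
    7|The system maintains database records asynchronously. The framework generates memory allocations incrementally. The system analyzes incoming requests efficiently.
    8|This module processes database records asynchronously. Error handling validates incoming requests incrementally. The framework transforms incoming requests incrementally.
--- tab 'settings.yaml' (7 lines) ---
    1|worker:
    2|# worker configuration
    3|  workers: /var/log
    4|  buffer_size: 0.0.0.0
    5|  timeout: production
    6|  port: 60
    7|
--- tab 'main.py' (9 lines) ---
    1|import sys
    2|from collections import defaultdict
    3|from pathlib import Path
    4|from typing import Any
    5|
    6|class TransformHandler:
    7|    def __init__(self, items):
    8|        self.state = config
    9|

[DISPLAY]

[report.md]│ settings.yaml │ main.py                                     
─────────────────────────────────────────────────────────────────────────
                                                                         
Error handling manages batch operations concurrently. Each component moni
The framework manages network connections incrementally.                 
Error handling manages database records efficiently. Error handling imple
This module handles incoming requests reliably. Error handling implements
                                                                         
The system maintains database records asynchronously. The framework gener
This module processes database records asynchronously. Error handling val
                                                                         
                                                                         
                                                                         
                                                                         
                                                                         
                                                                         
                                                                         
                                                                         
                                                                         
                                                                         
                                                                         


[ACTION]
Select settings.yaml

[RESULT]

 report.md │[settings.yaml]│ main.py                                     
─────────────────────────────────────────────────────────────────────────
worker:                                                                  
# worker configuration                                                   
  workers: /var/log                                                      
  buffer_size: 0.0.0.0                                                   
  timeout: production                                                    
  port: 60                                                               
                                                                         
                                                                         
                                                                         
                                                                         
                                                                         
                                                                         
                                                                         
                                                                         
                                                                         
                                                                         
                                                                         
                                                                         
                                                                         


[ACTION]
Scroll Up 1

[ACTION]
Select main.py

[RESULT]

 report.md │ settings.yaml │[main.py]                                    
─────────────────────────────────────────────────────────────────────────
import sys                                                               
from collections import defaultdict                                      
from pathlib import Path                                                 
from typing import Any                                                   
                                                                         
class TransformHandler:                                                  
    def __init__(self, items):                                           
        self.state = config                                              
                                                                         
                                                                         
                                                                         
                                                                         
                                                                         
                                                                         
                                                                         
                                                                         
                                                                         
                                                                         
                                                                         


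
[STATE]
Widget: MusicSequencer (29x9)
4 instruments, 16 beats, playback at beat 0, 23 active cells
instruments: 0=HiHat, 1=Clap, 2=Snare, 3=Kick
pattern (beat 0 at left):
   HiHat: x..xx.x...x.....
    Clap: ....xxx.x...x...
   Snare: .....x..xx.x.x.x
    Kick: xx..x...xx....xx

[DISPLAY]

      ▼123456789012345       
 HiHat█··██·█···█·····       
  Clap····███·█···█···       
 Snare·····█··██·█·█·█       
  Kick██··█···██····██       
                             
                             
                             
                             


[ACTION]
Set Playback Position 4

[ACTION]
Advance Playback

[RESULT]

      01234▼6789012345       
 HiHat█··██·█···█·····       
  Clap····███·█···█···       
 Snare·····█··██·█·█·█       
  Kick██··█···██····██       
                             
                             
                             
                             


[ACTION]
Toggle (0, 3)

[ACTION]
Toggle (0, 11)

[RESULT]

      01234▼6789012345       
 HiHat█···█·█···██····       
  Clap····███·█···█···       
 Snare·····█··██·█·█·█       
  Kick██··█···██····██       
                             
                             
                             
                             


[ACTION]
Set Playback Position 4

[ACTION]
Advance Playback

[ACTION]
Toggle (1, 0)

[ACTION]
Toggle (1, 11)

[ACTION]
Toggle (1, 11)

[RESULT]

      01234▼6789012345       
 HiHat█···█·█···██····       
  Clap█···███·█···█···       
 Snare·····█··██·█·█·█       
  Kick██··█···██····██       
                             
                             
                             
                             


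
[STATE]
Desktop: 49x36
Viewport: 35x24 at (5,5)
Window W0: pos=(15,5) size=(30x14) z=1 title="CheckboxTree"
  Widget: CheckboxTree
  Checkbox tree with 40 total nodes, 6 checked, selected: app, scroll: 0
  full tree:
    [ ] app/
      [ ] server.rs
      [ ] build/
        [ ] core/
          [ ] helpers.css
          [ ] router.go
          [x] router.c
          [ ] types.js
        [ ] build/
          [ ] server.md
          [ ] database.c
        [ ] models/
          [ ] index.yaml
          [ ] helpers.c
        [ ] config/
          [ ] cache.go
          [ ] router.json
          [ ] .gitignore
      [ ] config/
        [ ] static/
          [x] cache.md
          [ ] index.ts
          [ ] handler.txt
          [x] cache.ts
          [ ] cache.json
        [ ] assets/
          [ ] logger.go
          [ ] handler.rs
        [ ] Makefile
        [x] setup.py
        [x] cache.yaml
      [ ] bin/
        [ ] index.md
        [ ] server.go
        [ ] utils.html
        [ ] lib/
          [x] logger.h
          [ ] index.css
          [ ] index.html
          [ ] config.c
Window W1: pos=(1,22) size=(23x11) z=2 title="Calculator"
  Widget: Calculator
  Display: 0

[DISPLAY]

          ┏━━━━━━━━━━━━━━━━━━━━━━━━
          ┃ CheckboxTree           
          ┠────────────────────────
          ┃>[-] app/               
          ┃   [ ] server.rs        
          ┃   [-] build/           
          ┃     [-] core/          
          ┃       [ ] helpers.css  
          ┃       [ ] router.go    
          ┃       [x] router.c     
          ┃       [ ] types.js     
          ┃     [ ] build/         
          ┃       [ ] server.md    
          ┗━━━━━━━━━━━━━━━━━━━━━━━━
                                   
                                   
                                   
━━━━━━━━━━━━━━━━━━┓                
lculator          ┃                
──────────────────┨                
                 0┃                
─┬───┬───┬───┐    ┃                
 │ 8 │ 9 │ ÷ │    ┃                
─┼───┼───┼───┤    ┃                


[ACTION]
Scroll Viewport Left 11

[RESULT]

               ┏━━━━━━━━━━━━━━━━━━━
               ┃ CheckboxTree      
               ┠───────────────────
               ┃>[-] app/          
               ┃   [ ] server.rs   
               ┃   [-] build/      
               ┃     [-] core/     
               ┃       [ ] helpers.
               ┃       [ ] router.g
               ┃       [x] router.c
               ┃       [ ] types.js
               ┃     [ ] build/    
               ┃       [ ] server.m
               ┗━━━━━━━━━━━━━━━━━━━
                                   
                                   
                                   
 ┏━━━━━━━━━━━━━━━━━━━━━┓           
 ┃ Calculator          ┃           
 ┠─────────────────────┨           
 ┃                    0┃           
 ┃┌───┬───┬───┬───┐    ┃           
 ┃│ 7 │ 8 │ 9 │ ÷ │    ┃           
 ┃├───┼───┼───┼───┤    ┃           


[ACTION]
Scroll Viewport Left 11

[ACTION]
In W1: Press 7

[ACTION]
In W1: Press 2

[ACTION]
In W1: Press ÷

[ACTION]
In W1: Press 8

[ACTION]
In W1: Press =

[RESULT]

               ┏━━━━━━━━━━━━━━━━━━━
               ┃ CheckboxTree      
               ┠───────────────────
               ┃>[-] app/          
               ┃   [ ] server.rs   
               ┃   [-] build/      
               ┃     [-] core/     
               ┃       [ ] helpers.
               ┃       [ ] router.g
               ┃       [x] router.c
               ┃       [ ] types.js
               ┃     [ ] build/    
               ┃       [ ] server.m
               ┗━━━━━━━━━━━━━━━━━━━
                                   
                                   
                                   
 ┏━━━━━━━━━━━━━━━━━━━━━┓           
 ┃ Calculator          ┃           
 ┠─────────────────────┨           
 ┃                    9┃           
 ┃┌───┬───┬───┬───┐    ┃           
 ┃│ 7 │ 8 │ 9 │ ÷ │    ┃           
 ┃├───┼───┼───┼───┤    ┃           


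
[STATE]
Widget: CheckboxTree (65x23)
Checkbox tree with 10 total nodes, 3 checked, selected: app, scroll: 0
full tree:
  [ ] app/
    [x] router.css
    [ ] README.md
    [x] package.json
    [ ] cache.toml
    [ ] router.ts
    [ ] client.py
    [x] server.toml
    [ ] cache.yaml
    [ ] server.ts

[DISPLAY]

>[-] app/                                                        
   [x] router.css                                                
   [ ] README.md                                                 
   [x] package.json                                              
   [ ] cache.toml                                                
   [ ] router.ts                                                 
   [ ] client.py                                                 
   [x] server.toml                                               
   [ ] cache.yaml                                                
   [ ] server.ts                                                 
                                                                 
                                                                 
                                                                 
                                                                 
                                                                 
                                                                 
                                                                 
                                                                 
                                                                 
                                                                 
                                                                 
                                                                 
                                                                 


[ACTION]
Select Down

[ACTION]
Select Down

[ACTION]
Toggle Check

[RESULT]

 [-] app/                                                        
   [x] router.css                                                
>  [x] README.md                                                 
   [x] package.json                                              
   [ ] cache.toml                                                
   [ ] router.ts                                                 
   [ ] client.py                                                 
   [x] server.toml                                               
   [ ] cache.yaml                                                
   [ ] server.ts                                                 
                                                                 
                                                                 
                                                                 
                                                                 
                                                                 
                                                                 
                                                                 
                                                                 
                                                                 
                                                                 
                                                                 
                                                                 
                                                                 


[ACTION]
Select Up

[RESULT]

 [-] app/                                                        
>  [x] router.css                                                
   [x] README.md                                                 
   [x] package.json                                              
   [ ] cache.toml                                                
   [ ] router.ts                                                 
   [ ] client.py                                                 
   [x] server.toml                                               
   [ ] cache.yaml                                                
   [ ] server.ts                                                 
                                                                 
                                                                 
                                                                 
                                                                 
                                                                 
                                                                 
                                                                 
                                                                 
                                                                 
                                                                 
                                                                 
                                                                 
                                                                 


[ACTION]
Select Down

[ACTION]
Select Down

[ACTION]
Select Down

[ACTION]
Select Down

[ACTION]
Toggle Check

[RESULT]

 [-] app/                                                        
   [x] router.css                                                
   [x] README.md                                                 
   [x] package.json                                              
   [ ] cache.toml                                                
>  [x] router.ts                                                 
   [ ] client.py                                                 
   [x] server.toml                                               
   [ ] cache.yaml                                                
   [ ] server.ts                                                 
                                                                 
                                                                 
                                                                 
                                                                 
                                                                 
                                                                 
                                                                 
                                                                 
                                                                 
                                                                 
                                                                 
                                                                 
                                                                 
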